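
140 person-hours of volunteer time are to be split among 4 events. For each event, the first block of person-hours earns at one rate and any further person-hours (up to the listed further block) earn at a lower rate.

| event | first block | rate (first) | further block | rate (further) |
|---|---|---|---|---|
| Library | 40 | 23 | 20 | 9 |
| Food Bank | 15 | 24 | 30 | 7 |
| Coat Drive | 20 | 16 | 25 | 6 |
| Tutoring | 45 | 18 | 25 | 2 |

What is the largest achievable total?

2590

Rank every tier by rate: Food Bank/first 24 > Library/first 23 > Tutoring/first 18 > Coat Drive/first 16 > Library/second 9 > Food Bank/second 7 > Coat Drive/second 6 > Tutoring/second 2.
Food Bank/first (24): +15 — 125 left.
Library/first (23): +40 — 85 left.
Fill Tutoring first block (45 at 18) — 40 left.
Coat Drive first at 16: fill all 20 — 20 left.
Library/second (9): +20 — 0 left.
Total = 24×15 + 23×40 + 18×45 + 16×20 + 9×20 = 2590.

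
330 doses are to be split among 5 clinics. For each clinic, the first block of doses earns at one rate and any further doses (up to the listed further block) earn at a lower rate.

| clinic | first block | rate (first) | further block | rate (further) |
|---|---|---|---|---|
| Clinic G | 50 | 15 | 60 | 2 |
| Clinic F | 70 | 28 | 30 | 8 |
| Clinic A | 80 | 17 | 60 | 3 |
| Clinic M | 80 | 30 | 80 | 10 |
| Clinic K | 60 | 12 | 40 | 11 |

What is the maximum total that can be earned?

Order all 10 blocks by rate: Clinic M/first 30 > Clinic F/first 28 > Clinic A/first 17 > Clinic G/first 15 > Clinic K/first 12 > Clinic K/second 11 > Clinic M/second 10 > Clinic F/second 8 > Clinic A/second 3 > Clinic G/second 2.
Clinic M/first (30): +80 — 250 left.
Clinic F first at 28: fill all 70 — 180 left.
Clinic A/first (17): +80 — 100 left.
Clinic G/first (15): +50 — 50 left.
Clinic K/first: +50 of 60 at 12; pool empty.
Total = 30×80 + 28×70 + 17×80 + 15×50 + 12×50 = 7070.

7070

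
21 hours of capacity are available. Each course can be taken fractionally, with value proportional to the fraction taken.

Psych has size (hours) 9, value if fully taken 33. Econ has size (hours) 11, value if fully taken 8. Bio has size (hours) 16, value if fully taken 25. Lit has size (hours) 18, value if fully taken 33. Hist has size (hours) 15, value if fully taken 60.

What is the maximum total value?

82

Best value per unit of size first: Hist 60/15≈4, Psych 33/9≈3.67, Lit 33/18≈1.83, Bio 25/16≈1.56, Econ 8/11≈0.727.
Hist: take in full, 15 hours for value 60 → 6 left.
Only 6 hours remain; take 6/9 of Psych for value 33×6/9 = 22.
Total value = 82.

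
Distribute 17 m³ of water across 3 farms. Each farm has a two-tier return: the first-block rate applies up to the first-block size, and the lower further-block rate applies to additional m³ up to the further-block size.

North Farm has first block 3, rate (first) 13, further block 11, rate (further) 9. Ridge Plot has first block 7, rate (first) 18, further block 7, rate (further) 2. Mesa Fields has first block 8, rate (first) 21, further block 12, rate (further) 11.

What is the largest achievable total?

320

Rank every tier by rate: Mesa Fields/T1 21 > Ridge Plot/T1 18 > North Farm/T1 13 > Mesa Fields/T2 11 > North Farm/T2 9 > Ridge Plot/T2 2.
Mesa Fields T1 at 21: fill all 8 → 9 left.
Ridge Plot/T1 (18): +7 → 2 left.
North Farm T1 at 13: only 2 left, fill 2.
Total = 21×8 + 18×7 + 13×2 = 320.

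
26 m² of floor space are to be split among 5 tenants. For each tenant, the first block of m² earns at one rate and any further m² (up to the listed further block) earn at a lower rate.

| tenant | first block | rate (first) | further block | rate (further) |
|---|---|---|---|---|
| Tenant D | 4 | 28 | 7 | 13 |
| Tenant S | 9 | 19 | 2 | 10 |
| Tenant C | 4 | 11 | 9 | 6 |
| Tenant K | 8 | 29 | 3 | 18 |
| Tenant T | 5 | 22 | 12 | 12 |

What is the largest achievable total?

Treat each block as its own option and order by rate: Tenant K/tier1 29 > Tenant D/tier1 28 > Tenant T/tier1 22 > Tenant S/tier1 19 > Tenant K/tier2 18 > Tenant D/tier2 13 > Tenant T/tier2 12 > Tenant C/tier1 11 > Tenant S/tier2 10 > Tenant C/tier2 6.
Tenant K/tier1 (29): +8 ; 18 left.
Tenant D/tier1 (28): +4 ; 14 left.
Fill Tenant T tier1 block (5 at 22) ; 9 left.
Fill Tenant S tier1 block (9 at 19) ; 0 left.
Total = 29×8 + 28×4 + 22×5 + 19×9 = 625.

625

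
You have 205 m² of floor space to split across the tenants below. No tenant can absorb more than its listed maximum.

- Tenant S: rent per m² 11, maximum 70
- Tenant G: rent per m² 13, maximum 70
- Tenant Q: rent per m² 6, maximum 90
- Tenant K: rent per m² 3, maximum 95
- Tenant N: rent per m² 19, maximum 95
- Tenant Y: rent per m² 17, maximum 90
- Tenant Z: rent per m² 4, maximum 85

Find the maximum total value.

3595

Rank by rent per m²: Tenant N 19 > Tenant Y 17 > Tenant G 13 > Tenant S 11 > Tenant Q 6 > Tenant Z 4 > Tenant K 3.
Give Tenant N 95 to hit its cap of 95 → 110 left.
Tenant Y: +90 to 90 (cap) → 20 left.
Only 20 left; Tenant G takes them to reach 20.
Total = 13×20 + 19×95 + 17×90 = 3595.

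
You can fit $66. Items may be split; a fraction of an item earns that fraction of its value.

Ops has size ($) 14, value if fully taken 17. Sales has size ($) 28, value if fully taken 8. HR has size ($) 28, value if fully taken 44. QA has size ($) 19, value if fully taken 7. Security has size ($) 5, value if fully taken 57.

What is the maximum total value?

125

Sort by value density: Security 57/5≈11.4, HR 44/28≈1.57, Ops 17/14≈1.21, QA 7/19≈0.368, Sales 8/28≈0.286.
Take all of Security (5 $, value 57) — 61 $ left.
Take all of HR (28 $, value 44) — 33 $ left.
Take all of Ops (14 $, value 17) — 19 $ left.
All 19 $ of QA fit (value 7) — 0 remain.
Total value = 125.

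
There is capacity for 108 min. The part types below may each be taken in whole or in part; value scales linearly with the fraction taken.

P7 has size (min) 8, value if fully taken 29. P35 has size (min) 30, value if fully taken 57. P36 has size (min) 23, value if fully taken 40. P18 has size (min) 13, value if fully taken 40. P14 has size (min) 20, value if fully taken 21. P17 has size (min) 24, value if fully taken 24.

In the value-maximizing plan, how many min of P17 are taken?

14

Best value per unit of size first: P7 29/8≈3.62, P18 40/13≈3.08, P35 57/30≈1.9, P36 40/23≈1.74, P14 21/20≈1.05, P17 24/24≈1.
All 8 min of P7 fit (value 29) ; 100 remain.
P18: take in full, 13 min for value 40 ; 87 left.
All 30 min of P35 fit (value 57) ; 57 remain.
P36: take in full, 23 min for value 40 ; 34 left.
Take all of P14 (20 min, value 21) ; 14 min left.
14 min left: a 14/24 share of P17 gives 24×14/24 = 14.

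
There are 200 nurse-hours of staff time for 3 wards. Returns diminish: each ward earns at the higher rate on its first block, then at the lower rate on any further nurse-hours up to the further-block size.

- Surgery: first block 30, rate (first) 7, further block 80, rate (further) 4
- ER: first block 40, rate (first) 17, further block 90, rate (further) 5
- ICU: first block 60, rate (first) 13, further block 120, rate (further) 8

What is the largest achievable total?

2260

Treat each block as its own option and order by rate: ER/first 17 > ICU/first 13 > ICU/second 8 > Surgery/first 7 > ER/second 5 > Surgery/second 4.
Fill ER first block (40 at 17) → 160 left.
ICU first at 13: fill all 60 → 100 left.
ICU second at 8: only 100 left, fill 100.
Total = 17×40 + 13×60 + 8×100 = 2260.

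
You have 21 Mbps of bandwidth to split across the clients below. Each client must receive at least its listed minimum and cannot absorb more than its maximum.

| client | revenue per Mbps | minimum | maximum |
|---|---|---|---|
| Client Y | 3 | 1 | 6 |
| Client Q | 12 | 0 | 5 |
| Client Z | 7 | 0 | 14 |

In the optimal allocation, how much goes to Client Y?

2

Meeting every minimum uses 1+0+0 = 1 Mbps, leaving 20.
Highest revenue per Mbps first: Client Q 12 > Client Z 7 > Client Y 3.
Give Client Q 5 more to hit its cap of 5 ; 15 left.
Client Z takes 14 more to reach its cap of 14 ; 1 left.
Only 1 left; Client Y takes them to reach 2.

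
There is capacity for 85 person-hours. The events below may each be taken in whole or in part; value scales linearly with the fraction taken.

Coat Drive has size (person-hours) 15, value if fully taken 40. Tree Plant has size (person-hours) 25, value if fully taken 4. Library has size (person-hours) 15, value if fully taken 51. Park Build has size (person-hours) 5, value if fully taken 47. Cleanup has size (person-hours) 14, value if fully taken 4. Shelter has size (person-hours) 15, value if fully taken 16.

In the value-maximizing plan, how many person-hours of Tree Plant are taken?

21

Rank by value-to-size ratio: Park Build 47/5≈9.4, Library 51/15≈3.4, Coat Drive 40/15≈2.67, Shelter 16/15≈1.07, Cleanup 4/14≈0.286, Tree Plant 4/25≈0.16.
Take all of Park Build (5 person-hours, value 47) → 80 person-hours left.
Take all of Library (15 person-hours, value 51) → 65 person-hours left.
Take all of Coat Drive (15 person-hours, value 40) → 50 person-hours left.
Take all of Shelter (15 person-hours, value 16) → 35 person-hours left.
All 14 person-hours of Cleanup fit (value 4) → 21 remain.
21 person-hours left: a 21/25 share of Tree Plant gives 4×21/25 = 3.36.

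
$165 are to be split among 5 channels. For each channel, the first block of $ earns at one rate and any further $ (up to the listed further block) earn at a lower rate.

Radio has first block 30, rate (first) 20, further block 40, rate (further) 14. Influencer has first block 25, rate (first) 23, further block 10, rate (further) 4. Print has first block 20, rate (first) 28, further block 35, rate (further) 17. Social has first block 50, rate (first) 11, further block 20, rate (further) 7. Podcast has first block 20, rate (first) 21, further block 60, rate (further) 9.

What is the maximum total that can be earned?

Rank every tier by rate: Print/tier1 28 > Influencer/tier1 23 > Podcast/tier1 21 > Radio/tier1 20 > Print/tier2 17 > Radio/tier2 14 > Social/tier1 11 > Podcast/tier2 9 > Social/tier2 7 > Influencer/tier2 4.
Fill Print tier1 block (20 at 28) → 145 left.
Influencer/tier1 (23): +25 → 120 left.
Podcast/tier1 (21): +20 → 100 left.
Radio/tier1 (20): +30 → 70 left.
Print tier2 at 17: fill all 35 → 35 left.
Radio/tier2: +35 of 40 at 14; pool empty.
Total = 28×20 + 23×25 + 21×20 + 20×30 + 17×35 + 14×35 = 3240.

3240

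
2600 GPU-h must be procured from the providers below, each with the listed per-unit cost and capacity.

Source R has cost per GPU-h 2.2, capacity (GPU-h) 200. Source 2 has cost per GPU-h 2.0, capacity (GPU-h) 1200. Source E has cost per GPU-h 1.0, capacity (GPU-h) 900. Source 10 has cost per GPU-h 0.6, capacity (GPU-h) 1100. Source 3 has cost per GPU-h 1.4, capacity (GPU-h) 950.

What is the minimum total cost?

2400

Cheapest first:
Source 10 (0.6): use full 1100 → 1500 GPU-h to go.
Source E at 1.0: take all 900 GPU-h → 600 still needed.
Take 600 from Source 3 at 1.4 to finish.
Source 2, Source R: unused.
Cost = 1100×0.6 + 900×1.0 + 600×1.4 = 2400.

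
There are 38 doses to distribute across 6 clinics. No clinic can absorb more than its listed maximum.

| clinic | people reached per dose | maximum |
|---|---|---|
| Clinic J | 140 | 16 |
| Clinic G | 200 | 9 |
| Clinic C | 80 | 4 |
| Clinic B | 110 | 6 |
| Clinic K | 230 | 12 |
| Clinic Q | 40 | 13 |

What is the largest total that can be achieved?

Order the clinics by people reached per dose: Clinic K 230 > Clinic G 200 > Clinic J 140 > Clinic B 110 > Clinic C 80 > Clinic Q 40.
Give Clinic K 12 to hit its cap of 12 → 26 left.
Clinic G: +9 to 9 (cap) → 17 left.
Clinic J takes 16 to reach its cap of 16 → 1 left.
Clinic B: +1 (room for 6) → 1. Pool exhausted.
Total = 140×16 + 200×9 + 110×1 + 230×12 = 6910.

6910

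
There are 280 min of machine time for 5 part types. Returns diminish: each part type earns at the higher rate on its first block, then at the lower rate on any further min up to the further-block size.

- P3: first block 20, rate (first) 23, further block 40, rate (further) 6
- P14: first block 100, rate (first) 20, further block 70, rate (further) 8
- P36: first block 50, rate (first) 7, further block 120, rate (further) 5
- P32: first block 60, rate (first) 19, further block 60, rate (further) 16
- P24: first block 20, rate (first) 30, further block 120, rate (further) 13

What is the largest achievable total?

Treat each block as its own option and order by rate: P24/T1 30 > P3/T1 23 > P14/T1 20 > P32/T1 19 > P32/T2 16 > P24/T2 13 > P14/T2 8 > P36/T1 7 > P3/T2 6 > P36/T2 5.
Fill P24 T1 block (20 at 30) ; 260 left.
Fill P3 T1 block (20 at 23) ; 240 left.
P14/T1 (20): +100 ; 140 left.
P32 T1 at 19: fill all 60 ; 80 left.
P32/T2 (16): +60 ; 20 left.
P24 T2 at 13: only 20 left, fill 20.
Total = 30×20 + 23×20 + 20×100 + 19×60 + 16×60 + 13×20 = 5420.

5420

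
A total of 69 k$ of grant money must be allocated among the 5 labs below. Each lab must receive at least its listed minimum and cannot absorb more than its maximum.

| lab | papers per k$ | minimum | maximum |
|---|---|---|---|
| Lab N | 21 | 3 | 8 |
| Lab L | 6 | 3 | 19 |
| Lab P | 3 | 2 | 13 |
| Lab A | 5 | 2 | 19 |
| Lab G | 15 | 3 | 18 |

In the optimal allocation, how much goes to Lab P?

5

Meeting every minimum uses 3+3+2+2+3 = 13 k$, leaving 56.
Highest papers per k$ first: Lab N 21 > Lab G 15 > Lab L 6 > Lab A 5 > Lab P 3.
Lab N takes 5 more to reach its cap of 8 → 51 left.
Give Lab G 15 more to hit its cap of 18 → 36 left.
Lab L: +16 to 19 (cap) → 20 left.
Lab A takes 17 more to reach its cap of 19 → 3 left.
Only 3 left; Lab P takes them to reach 5.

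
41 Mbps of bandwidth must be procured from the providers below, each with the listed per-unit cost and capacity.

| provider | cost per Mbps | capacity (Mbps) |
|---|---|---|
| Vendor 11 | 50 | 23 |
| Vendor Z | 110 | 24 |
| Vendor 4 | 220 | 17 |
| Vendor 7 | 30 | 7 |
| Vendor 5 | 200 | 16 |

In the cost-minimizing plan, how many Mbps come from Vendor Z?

11

Fill from the cheapest provider first.
Vendor 7 at 30: take all 7 Mbps → 34 still needed.
Take 23 from Vendor 11 at 50 → need 11 more.
Vendor Z at 110: take 11 of its 24 → requirement met.
Vendor 5, Vendor 4: unused.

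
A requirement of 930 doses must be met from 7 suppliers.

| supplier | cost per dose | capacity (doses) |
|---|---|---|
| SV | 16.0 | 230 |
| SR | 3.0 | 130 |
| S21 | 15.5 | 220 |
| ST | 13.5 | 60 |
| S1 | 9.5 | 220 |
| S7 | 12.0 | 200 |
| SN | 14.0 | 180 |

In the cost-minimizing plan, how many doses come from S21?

Fill from the cheapest supplier first.
SR (3.0): use full 130 → 800 doses to go.
S1 (9.5): use full 220 → 580 doses to go.
S7 (12.0): use full 200 → 380 doses to go.
Take 60 from ST at 13.5 → need 320 more.
Take 180 from SN at 14.0 → need 140 more.
S21 (15.5): take the remaining 140 → done.
SV: unused.

140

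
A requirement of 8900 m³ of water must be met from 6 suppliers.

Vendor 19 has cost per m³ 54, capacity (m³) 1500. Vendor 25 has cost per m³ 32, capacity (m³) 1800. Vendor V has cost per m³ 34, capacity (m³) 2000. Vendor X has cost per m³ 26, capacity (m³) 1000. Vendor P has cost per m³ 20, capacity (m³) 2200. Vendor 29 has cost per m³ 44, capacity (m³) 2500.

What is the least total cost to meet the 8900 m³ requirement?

Cheapest first:
Vendor P (20): use full 2200 — 6700 m³ to go.
Vendor X (26): use full 1000 — 5700 m³ to go.
Vendor 25 (32): use full 1800 — 3900 m³ to go.
Take 2000 from Vendor V at 34 — need 1900 more.
Vendor 29 (44): take the remaining 1900 — done.
Vendor 19: unused.
Cost = 2200×20 + 1000×26 + 1800×32 + 2000×34 + 1900×44 = 279200.

279200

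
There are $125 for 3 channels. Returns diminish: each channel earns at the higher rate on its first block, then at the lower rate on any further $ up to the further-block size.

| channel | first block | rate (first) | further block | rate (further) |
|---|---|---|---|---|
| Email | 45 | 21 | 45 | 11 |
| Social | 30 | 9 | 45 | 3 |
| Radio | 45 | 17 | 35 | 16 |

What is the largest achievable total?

2270

Treat each block as its own option and order by rate: Email/first 21 > Radio/first 17 > Radio/second 16 > Email/second 11 > Social/first 9 > Social/second 3.
Email/first (21): +45 ; 80 left.
Radio first at 17: fill all 45 ; 35 left.
Fill Radio second block (35 at 16) ; 0 left.
Total = 21×45 + 17×45 + 16×35 = 2270.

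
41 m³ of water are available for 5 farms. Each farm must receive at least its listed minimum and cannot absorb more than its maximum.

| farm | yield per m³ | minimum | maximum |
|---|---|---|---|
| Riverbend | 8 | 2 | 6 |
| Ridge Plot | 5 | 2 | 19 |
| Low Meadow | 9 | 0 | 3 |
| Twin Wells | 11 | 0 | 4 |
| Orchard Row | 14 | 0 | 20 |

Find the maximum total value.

Meeting every minimum uses 2+2+0+0+0 = 4 m³, leaving 37.
Order the farms by yield per m³: Orchard Row 14 > Twin Wells 11 > Low Meadow 9 > Riverbend 8 > Ridge Plot 5.
Orchard Row takes 20 more to reach its cap of 20 — 17 left.
Give Twin Wells 4 more to hit its cap of 4 — 13 left.
Give Low Meadow 3 more to hit its cap of 3 — 10 left.
Riverbend: +4 to 6 (cap) — 6 left.
Ridge Plot has room for 17 more but only 6 remain, so it gets 8.
Total = 8×6 + 5×8 + 9×3 + 11×4 + 14×20 = 439.

439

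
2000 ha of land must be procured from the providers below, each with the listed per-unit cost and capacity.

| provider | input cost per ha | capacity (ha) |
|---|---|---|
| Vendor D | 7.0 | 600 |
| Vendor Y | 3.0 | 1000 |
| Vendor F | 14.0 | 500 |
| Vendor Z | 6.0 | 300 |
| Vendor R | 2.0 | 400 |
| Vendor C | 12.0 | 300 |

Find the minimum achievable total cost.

Use providers in increasing cost order.
Vendor R at 2.0: take all 400 ha → 1600 still needed.
Vendor Y (3.0): use full 1000 → 600 ha to go.
Vendor Z (6.0): use full 300 → 300 ha to go.
Vendor D at 7.0: take 300 of its 600 → requirement met.
Vendor C, Vendor F: unused.
Cost = 400×2.0 + 1000×3.0 + 300×6.0 + 300×7.0 = 7700.

7700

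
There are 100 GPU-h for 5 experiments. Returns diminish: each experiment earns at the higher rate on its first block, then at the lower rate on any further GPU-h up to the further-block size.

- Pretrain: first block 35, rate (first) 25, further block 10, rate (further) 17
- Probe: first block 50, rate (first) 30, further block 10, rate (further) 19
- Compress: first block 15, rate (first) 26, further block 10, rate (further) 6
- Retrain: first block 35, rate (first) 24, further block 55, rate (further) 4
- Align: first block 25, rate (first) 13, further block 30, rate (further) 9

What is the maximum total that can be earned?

2765

Order all 10 blocks by rate: Probe/first 30 > Compress/first 26 > Pretrain/first 25 > Retrain/first 24 > Probe/second 19 > Pretrain/second 17 > Align/first 13 > Align/second 9 > Compress/second 6 > Retrain/second 4.
Fill Probe first block (50 at 30) — 50 left.
Fill Compress first block (15 at 26) — 35 left.
Pretrain/first (25): +35 — 0 left.
Total = 30×50 + 26×15 + 25×35 = 2765.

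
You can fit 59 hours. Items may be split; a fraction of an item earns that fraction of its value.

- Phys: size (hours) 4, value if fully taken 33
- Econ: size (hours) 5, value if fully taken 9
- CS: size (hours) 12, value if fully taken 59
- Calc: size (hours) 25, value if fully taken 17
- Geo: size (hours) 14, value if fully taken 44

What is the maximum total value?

Rank by value-to-size ratio: Phys 33/4≈8.25, CS 59/12≈4.92, Geo 44/14≈3.14, Econ 9/5≈1.8, Calc 17/25≈0.68.
All 4 hours of Phys fit (value 33) — 55 remain.
CS: take in full, 12 hours for value 59 — 43 left.
Take all of Geo (14 hours, value 44) — 29 hours left.
Take all of Econ (5 hours, value 9) — 24 hours left.
Only 24 hours remain; take 24/25 of Calc for value 17×24/25 = 16.32.
Total value = 161.32.

161.32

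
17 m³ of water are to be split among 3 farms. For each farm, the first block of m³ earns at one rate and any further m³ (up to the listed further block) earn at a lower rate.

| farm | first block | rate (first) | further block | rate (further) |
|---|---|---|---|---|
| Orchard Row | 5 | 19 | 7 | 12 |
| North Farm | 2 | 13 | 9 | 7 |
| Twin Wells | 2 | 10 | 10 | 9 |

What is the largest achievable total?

234

Rank every tier by rate: Orchard Row/T1 19 > North Farm/T1 13 > Orchard Row/T2 12 > Twin Wells/T1 10 > Twin Wells/T2 9 > North Farm/T2 7.
Orchard Row/T1 (19): +5 — 12 left.
North Farm T1 at 13: fill all 2 — 10 left.
Orchard Row T2 at 12: fill all 7 — 3 left.
Twin Wells/T1 (10): +2 — 1 left.
Twin Wells T2 at 9: only 1 left, fill 1.
Total = 19×5 + 13×2 + 12×7 + 10×2 + 9×1 = 234.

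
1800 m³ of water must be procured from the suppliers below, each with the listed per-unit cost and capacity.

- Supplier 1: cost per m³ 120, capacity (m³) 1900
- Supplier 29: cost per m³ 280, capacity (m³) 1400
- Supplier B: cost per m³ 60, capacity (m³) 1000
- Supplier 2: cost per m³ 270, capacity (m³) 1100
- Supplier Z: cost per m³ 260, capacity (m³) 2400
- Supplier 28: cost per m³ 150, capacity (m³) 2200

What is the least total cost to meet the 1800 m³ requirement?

156000

Cheapest first:
Supplier B at 60: take all 1000 m³ ; 800 still needed.
Supplier 1 (120): take the remaining 800 ; done.
Supplier 28, Supplier Z, Supplier 2, Supplier 29: unused.
Cost = 1000×60 + 800×120 = 156000.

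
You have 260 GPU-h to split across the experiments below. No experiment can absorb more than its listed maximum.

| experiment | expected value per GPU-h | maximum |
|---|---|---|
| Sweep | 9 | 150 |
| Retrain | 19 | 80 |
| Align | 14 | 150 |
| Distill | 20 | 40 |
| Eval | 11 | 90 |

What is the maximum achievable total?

4280

Rank by expected value per GPU-h: Distill 20 > Retrain 19 > Align 14 > Eval 11 > Sweep 9.
Give Distill 40 to hit its cap of 40 → 220 left.
Retrain takes 80 to reach its cap of 80 → 140 left.
Align: +140 (room for 150) → 140. Pool exhausted.
Total = 19×80 + 14×140 + 20×40 = 4280.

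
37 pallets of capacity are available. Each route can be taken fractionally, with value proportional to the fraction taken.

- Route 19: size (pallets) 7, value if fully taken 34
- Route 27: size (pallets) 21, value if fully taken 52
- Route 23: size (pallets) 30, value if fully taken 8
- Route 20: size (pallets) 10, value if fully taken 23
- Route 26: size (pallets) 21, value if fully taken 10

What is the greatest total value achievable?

106.7

Sort by value density: Route 19 34/7≈4.86, Route 27 52/21≈2.48, Route 20 23/10≈2.3, Route 26 10/21≈0.476, Route 23 8/30≈0.267.
Take all of Route 19 (7 pallets, value 34) — 30 pallets left.
Take all of Route 27 (21 pallets, value 52) — 9 pallets left.
Only 9 pallets remain; take 9/10 of Route 20 for value 23×9/10 = 20.7.
Total value = 106.7.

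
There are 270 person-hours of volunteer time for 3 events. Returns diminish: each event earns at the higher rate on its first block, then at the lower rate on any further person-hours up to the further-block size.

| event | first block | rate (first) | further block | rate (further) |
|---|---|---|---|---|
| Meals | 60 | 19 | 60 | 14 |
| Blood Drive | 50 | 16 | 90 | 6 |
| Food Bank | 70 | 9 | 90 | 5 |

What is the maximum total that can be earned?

3590

Order all 6 blocks by rate: Meals/first 19 > Blood Drive/first 16 > Meals/second 14 > Food Bank/first 9 > Blood Drive/second 6 > Food Bank/second 5.
Meals/first (19): +60 ; 210 left.
Fill Blood Drive first block (50 at 16) ; 160 left.
Fill Meals second block (60 at 14) ; 100 left.
Food Bank/first (9): +70 ; 30 left.
Blood Drive/second: +30 of 90 at 6; pool empty.
Total = 19×60 + 16×50 + 14×60 + 9×70 + 6×30 = 3590.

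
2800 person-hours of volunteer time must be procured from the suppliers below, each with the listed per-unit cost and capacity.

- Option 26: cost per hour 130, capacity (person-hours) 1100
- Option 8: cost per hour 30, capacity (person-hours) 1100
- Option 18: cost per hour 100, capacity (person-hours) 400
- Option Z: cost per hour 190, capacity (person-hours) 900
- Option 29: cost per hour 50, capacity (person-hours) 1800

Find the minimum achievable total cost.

118000

Cheapest first:
Take 1100 from Option 8 at 30 → need 1700 more.
Take 1700 from Option 29 at 50 to finish.
Option 18, Option 26, Option Z: unused.
Cost = 1100×30 + 1700×50 = 118000.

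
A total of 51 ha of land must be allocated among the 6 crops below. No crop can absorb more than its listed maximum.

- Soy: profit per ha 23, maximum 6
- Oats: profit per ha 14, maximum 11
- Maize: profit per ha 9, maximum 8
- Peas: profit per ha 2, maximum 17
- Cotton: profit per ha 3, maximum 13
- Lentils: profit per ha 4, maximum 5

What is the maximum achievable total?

Rank by profit per ha: Soy 23 > Oats 14 > Maize 9 > Lentils 4 > Cotton 3 > Peas 2.
Soy takes 6 to reach its cap of 6 → 45 left.
Oats takes 11 to reach its cap of 11 → 34 left.
Maize: +8 to 8 (cap) → 26 left.
Give Lentils 5 to hit its cap of 5 → 21 left.
Cotton: +13 to 13 (cap) → 8 left.
Peas: +8 (room for 17) → 8. Pool exhausted.
Total = 23×6 + 14×11 + 9×8 + 2×8 + 3×13 + 4×5 = 439.

439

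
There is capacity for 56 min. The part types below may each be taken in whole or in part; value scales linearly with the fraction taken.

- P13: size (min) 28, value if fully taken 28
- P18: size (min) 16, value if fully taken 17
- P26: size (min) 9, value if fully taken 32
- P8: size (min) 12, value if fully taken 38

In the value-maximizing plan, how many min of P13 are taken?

19

Rank by value-to-size ratio: P26 32/9≈3.56, P8 38/12≈3.17, P18 17/16≈1.06, P13 28/28≈1.
Take all of P26 (9 min, value 32) — 47 min left.
Take all of P8 (12 min, value 38) — 35 min left.
Take all of P18 (16 min, value 17) — 19 min left.
19 min left: a 19/28 share of P13 gives 28×19/28 = 19.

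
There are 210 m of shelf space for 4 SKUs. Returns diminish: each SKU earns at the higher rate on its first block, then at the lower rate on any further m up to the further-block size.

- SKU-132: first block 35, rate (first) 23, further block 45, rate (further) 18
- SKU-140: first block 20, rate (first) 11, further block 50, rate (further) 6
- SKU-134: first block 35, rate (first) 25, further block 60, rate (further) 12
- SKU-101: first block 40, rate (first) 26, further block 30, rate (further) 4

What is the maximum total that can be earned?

Rank every tier by rate: SKU-101/first 26 > SKU-134/first 25 > SKU-132/first 23 > SKU-132/second 18 > SKU-134/second 12 > SKU-140/first 11 > SKU-140/second 6 > SKU-101/second 4.
SKU-101 first at 26: fill all 40 — 170 left.
SKU-134 first at 25: fill all 35 — 135 left.
SKU-132/first (23): +35 — 100 left.
SKU-132 second at 18: fill all 45 — 55 left.
SKU-134/second: +55 of 60 at 12; pool empty.
Total = 26×40 + 25×35 + 23×35 + 18×45 + 12×55 = 4190.

4190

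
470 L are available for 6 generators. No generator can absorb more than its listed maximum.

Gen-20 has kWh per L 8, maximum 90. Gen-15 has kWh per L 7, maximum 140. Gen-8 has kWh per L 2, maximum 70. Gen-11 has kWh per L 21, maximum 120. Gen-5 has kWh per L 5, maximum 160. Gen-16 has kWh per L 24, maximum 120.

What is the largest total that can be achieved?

7100

Order the generators by kWh per L: Gen-16 24 > Gen-11 21 > Gen-20 8 > Gen-15 7 > Gen-5 5 > Gen-8 2.
Gen-16: +120 to 120 (cap) ; 350 left.
Give Gen-11 120 to hit its cap of 120 ; 230 left.
Gen-20: +90 to 90 (cap) ; 140 left.
Gen-15: +140 to 140 (cap) ; 0 left.
Total = 8×90 + 7×140 + 21×120 + 24×120 = 7100.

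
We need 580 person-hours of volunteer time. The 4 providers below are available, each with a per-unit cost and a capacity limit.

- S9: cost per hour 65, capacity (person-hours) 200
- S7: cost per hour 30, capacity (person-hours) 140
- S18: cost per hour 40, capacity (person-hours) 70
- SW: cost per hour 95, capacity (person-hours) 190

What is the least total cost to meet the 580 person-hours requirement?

36150

Fill from the cheapest provider first.
S7 at 30: take all 140 person-hours ; 440 still needed.
Take 70 from S18 at 40 ; need 370 more.
S9 at 65: take all 200 person-hours ; 170 still needed.
SW (95): take the remaining 170 ; done.
Cost = 140×30 + 70×40 + 200×65 + 170×95 = 36150.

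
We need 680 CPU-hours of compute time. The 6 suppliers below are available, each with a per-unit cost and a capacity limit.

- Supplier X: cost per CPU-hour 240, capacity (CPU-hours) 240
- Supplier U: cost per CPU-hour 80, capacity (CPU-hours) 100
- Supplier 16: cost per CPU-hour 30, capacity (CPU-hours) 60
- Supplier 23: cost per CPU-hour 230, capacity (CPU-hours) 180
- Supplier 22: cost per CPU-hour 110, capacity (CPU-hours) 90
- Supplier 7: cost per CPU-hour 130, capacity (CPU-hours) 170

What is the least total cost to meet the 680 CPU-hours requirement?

102400

Fill from the cheapest supplier first.
Take 60 from Supplier 16 at 30 ; need 620 more.
Supplier U at 80: take all 100 CPU-hours ; 520 still needed.
Take 90 from Supplier 22 at 110 ; need 430 more.
Supplier 7 at 130: take all 170 CPU-hours ; 260 still needed.
Take 180 from Supplier 23 at 230 ; need 80 more.
Supplier X (240): take the remaining 80 ; done.
Cost = 60×30 + 100×80 + 90×110 + 170×130 + 180×230 + 80×240 = 102400.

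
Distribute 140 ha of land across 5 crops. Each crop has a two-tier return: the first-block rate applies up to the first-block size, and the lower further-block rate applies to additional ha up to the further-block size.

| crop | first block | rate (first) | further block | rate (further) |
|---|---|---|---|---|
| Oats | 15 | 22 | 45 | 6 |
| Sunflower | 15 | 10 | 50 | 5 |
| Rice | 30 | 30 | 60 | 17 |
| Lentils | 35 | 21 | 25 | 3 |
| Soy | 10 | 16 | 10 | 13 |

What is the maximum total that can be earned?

Order all 10 blocks by rate: Rice/T1 30 > Oats/T1 22 > Lentils/T1 21 > Rice/T2 17 > Soy/T1 16 > Soy/T2 13 > Sunflower/T1 10 > Oats/T2 6 > Sunflower/T2 5 > Lentils/T2 3.
Rice/T1 (30): +30 → 110 left.
Oats/T1 (22): +15 → 95 left.
Lentils T1 at 21: fill all 35 → 60 left.
Fill Rice T2 block (60 at 17) → 0 left.
Total = 30×30 + 22×15 + 21×35 + 17×60 = 2985.

2985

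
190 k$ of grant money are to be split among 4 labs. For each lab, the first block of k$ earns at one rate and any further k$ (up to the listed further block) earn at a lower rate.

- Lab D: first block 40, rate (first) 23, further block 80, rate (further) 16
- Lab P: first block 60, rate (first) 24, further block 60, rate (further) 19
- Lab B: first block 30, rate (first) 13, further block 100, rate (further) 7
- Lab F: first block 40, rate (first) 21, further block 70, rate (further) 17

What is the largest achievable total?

4150

Order all 8 blocks by rate: Lab P/tier1 24 > Lab D/tier1 23 > Lab F/tier1 21 > Lab P/tier2 19 > Lab F/tier2 17 > Lab D/tier2 16 > Lab B/tier1 13 > Lab B/tier2 7.
Fill Lab P tier1 block (60 at 24) → 130 left.
Fill Lab D tier1 block (40 at 23) → 90 left.
Lab F tier1 at 21: fill all 40 → 50 left.
50 remain; put them into Lab P tier2 at 19.
Total = 24×60 + 23×40 + 21×40 + 19×50 = 4150.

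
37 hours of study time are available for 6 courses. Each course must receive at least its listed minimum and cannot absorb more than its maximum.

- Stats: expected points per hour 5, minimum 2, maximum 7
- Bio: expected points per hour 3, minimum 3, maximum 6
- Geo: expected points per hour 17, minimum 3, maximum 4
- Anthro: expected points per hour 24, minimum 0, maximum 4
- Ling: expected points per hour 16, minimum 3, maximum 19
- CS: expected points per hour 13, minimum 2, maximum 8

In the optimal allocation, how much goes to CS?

5

Meeting every minimum uses 2+3+3+0+3+2 = 13 hours, leaving 24.
Rank by expected points per hour: Anthro 24 > Geo 17 > Ling 16 > CS 13 > Stats 5 > Bio 3.
Give Anthro 4 more to hit its cap of 4 ; 20 left.
Geo takes 1 more to reach its cap of 4 ; 19 left.
Give Ling 16 more to hit its cap of 19 ; 3 left.
Only 3 left; CS takes them to reach 5.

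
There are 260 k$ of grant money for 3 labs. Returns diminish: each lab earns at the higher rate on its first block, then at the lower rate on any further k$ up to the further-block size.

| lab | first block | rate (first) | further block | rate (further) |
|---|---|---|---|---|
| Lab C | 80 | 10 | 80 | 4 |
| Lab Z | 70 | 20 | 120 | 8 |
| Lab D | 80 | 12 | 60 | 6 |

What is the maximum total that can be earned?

3400

Treat each block as its own option and order by rate: Lab Z/T1 20 > Lab D/T1 12 > Lab C/T1 10 > Lab Z/T2 8 > Lab D/T2 6 > Lab C/T2 4.
Fill Lab Z T1 block (70 at 20) — 190 left.
Lab D T1 at 12: fill all 80 — 110 left.
Lab C T1 at 10: fill all 80 — 30 left.
Lab Z T2 at 8: only 30 left, fill 30.
Total = 20×70 + 12×80 + 10×80 + 8×30 = 3400.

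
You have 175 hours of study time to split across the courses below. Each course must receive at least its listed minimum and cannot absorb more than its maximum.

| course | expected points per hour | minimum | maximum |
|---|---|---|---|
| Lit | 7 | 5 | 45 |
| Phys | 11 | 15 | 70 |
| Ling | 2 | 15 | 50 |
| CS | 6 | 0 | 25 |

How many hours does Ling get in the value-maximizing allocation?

35

Meeting every minimum uses 5+15+15+0 = 35 hours, leaving 140.
Highest expected points per hour first: Phys 11 > Lit 7 > CS 6 > Ling 2.
Phys takes 55 more to reach its cap of 70 ; 85 left.
Lit takes 40 more to reach its cap of 45 ; 45 left.
CS: +25 to 25 (cap) ; 20 left.
Only 20 left; Ling takes them to reach 35.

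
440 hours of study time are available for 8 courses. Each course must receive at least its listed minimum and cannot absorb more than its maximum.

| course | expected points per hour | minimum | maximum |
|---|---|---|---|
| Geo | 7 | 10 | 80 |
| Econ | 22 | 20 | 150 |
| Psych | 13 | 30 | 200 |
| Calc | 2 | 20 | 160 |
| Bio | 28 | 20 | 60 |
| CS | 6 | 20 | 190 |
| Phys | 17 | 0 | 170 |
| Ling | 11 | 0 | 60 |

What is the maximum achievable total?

8150

Meeting every minimum uses 10+20+30+20+20+20+0+0 = 120 hours, leaving 320.
Rank by expected points per hour: Bio 28 > Econ 22 > Phys 17 > Psych 13 > Ling 11 > Geo 7 > CS 6 > Calc 2.
Give Bio 40 more to hit its cap of 60 ; 280 left.
Econ: +130 to 150 (cap) ; 150 left.
Phys: +150 (room for 170) → 150. Pool exhausted.
Total = 7×10 + 22×150 + 13×30 + 2×20 + 28×60 + 6×20 + 17×150 = 8150.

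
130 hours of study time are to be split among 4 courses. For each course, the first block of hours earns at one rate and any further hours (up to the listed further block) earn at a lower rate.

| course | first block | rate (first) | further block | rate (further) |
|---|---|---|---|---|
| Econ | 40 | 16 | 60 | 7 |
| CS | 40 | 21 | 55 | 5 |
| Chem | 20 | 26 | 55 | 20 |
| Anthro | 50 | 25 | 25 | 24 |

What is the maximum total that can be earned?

Rank every tier by rate: Chem/first 26 > Anthro/first 25 > Anthro/second 24 > CS/first 21 > Chem/second 20 > Econ/first 16 > Econ/second 7 > CS/second 5.
Chem first at 26: fill all 20 → 110 left.
Anthro/first (25): +50 → 60 left.
Fill Anthro second block (25 at 24) → 35 left.
35 remain; put them into CS first at 21.
Total = 26×20 + 25×50 + 24×25 + 21×35 = 3105.

3105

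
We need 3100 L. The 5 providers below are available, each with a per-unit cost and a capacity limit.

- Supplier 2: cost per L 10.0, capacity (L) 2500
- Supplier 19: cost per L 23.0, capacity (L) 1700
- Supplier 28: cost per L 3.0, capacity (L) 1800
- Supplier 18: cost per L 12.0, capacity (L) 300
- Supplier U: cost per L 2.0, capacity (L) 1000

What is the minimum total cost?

Use providers in increasing cost order.
Supplier U at 2.0: take all 1000 L → 2100 still needed.
Supplier 28 (3.0): use full 1800 → 300 L to go.
Supplier 2 (10.0): take the remaining 300 → done.
Supplier 18, Supplier 19: unused.
Cost = 1000×2.0 + 1800×3.0 + 300×10.0 = 10400.

10400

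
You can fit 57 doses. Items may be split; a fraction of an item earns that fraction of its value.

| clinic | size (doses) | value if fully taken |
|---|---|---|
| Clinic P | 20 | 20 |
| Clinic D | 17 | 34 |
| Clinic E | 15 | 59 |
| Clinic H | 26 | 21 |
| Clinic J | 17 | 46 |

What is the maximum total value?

Rank by value-to-size ratio: Clinic E 59/15≈3.93, Clinic J 46/17≈2.71, Clinic D 34/17≈2, Clinic P 20/20≈1, Clinic H 21/26≈0.808.
All 15 doses of Clinic E fit (value 59) ; 42 remain.
Take all of Clinic J (17 doses, value 46) ; 25 doses left.
Take all of Clinic D (17 doses, value 34) ; 8 doses left.
Fill the last 8 doses with part of Clinic P: 8/20 of it earns 8.
Total value = 147.

147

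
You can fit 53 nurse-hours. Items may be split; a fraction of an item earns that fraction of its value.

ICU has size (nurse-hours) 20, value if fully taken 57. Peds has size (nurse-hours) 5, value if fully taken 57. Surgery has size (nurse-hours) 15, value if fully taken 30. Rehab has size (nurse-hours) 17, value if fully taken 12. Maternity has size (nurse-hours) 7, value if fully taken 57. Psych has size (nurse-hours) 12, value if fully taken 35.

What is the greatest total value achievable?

224

Rank by value-to-size ratio: Peds 57/5≈11.4, Maternity 57/7≈8.14, Psych 35/12≈2.92, ICU 57/20≈2.85, Surgery 30/15≈2, Rehab 12/17≈0.706.
All 5 nurse-hours of Peds fit (value 57) — 48 remain.
Take all of Maternity (7 nurse-hours, value 57) — 41 nurse-hours left.
All 12 nurse-hours of Psych fit (value 35) — 29 remain.
All 20 nurse-hours of ICU fit (value 57) — 9 remain.
Only 9 nurse-hours remain; take 9/15 of Surgery for value 30×9/15 = 18.
Total value = 224.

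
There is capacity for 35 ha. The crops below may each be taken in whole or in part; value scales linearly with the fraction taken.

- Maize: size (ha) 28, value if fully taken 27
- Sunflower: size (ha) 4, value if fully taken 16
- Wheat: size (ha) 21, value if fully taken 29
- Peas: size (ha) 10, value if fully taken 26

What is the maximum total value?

Best value per unit of size first: Sunflower 16/4≈4, Peas 26/10≈2.6, Wheat 29/21≈1.38, Maize 27/28≈0.964.
Take all of Sunflower (4 ha, value 16) — 31 ha left.
Take all of Peas (10 ha, value 26) — 21 ha left.
All 21 ha of Wheat fit (value 29) — 0 remain.
Total value = 71.

71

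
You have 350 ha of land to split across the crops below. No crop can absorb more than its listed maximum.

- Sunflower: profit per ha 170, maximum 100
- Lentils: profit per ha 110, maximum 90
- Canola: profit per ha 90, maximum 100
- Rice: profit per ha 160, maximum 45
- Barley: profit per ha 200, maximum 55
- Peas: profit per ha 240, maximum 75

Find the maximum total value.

61450

Rank by profit per ha: Peas 240 > Barley 200 > Sunflower 170 > Rice 160 > Lentils 110 > Canola 90.
Peas takes 75 to reach its cap of 75 ; 275 left.
Barley takes 55 to reach its cap of 55 ; 220 left.
Sunflower: +100 to 100 (cap) ; 120 left.
Rice: +45 to 45 (cap) ; 75 left.
Lentils: +75 (room for 90) → 75. Pool exhausted.
Total = 170×100 + 110×75 + 160×45 + 200×55 + 240×75 = 61450.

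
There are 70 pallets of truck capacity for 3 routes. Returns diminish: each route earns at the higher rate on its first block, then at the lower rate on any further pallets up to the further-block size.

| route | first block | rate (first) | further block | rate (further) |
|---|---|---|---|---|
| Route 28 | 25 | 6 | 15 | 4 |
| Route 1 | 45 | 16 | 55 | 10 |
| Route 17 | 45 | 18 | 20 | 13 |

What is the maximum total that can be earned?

1210

Order all 6 blocks by rate: Route 17/tier1 18 > Route 1/tier1 16 > Route 17/tier2 13 > Route 1/tier2 10 > Route 28/tier1 6 > Route 28/tier2 4.
Route 17 tier1 at 18: fill all 45 ; 25 left.
Route 1 tier1 at 16: only 25 left, fill 25.
Total = 18×45 + 16×25 = 1210.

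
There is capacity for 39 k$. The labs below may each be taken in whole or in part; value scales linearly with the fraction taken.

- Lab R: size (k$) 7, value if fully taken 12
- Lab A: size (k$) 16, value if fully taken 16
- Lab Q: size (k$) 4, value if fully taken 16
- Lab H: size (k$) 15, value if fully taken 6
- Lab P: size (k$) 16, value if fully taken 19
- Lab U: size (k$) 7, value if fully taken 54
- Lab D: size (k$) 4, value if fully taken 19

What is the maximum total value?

121

Rank by value-to-size ratio: Lab U 54/7≈7.71, Lab D 19/4≈4.75, Lab Q 16/4≈4, Lab R 12/7≈1.71, Lab P 19/16≈1.19, Lab A 16/16≈1, Lab H 6/15≈0.4.
All 7 k$ of Lab U fit (value 54) ; 32 remain.
All 4 k$ of Lab D fit (value 19) ; 28 remain.
Lab Q: take in full, 4 k$ for value 16 ; 24 left.
Lab R: take in full, 7 k$ for value 12 ; 17 left.
All 16 k$ of Lab P fit (value 19) ; 1 remain.
Only 1 k$ remain; take 1/16 of Lab A for value 16×1/16 = 1.
Total value = 121.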